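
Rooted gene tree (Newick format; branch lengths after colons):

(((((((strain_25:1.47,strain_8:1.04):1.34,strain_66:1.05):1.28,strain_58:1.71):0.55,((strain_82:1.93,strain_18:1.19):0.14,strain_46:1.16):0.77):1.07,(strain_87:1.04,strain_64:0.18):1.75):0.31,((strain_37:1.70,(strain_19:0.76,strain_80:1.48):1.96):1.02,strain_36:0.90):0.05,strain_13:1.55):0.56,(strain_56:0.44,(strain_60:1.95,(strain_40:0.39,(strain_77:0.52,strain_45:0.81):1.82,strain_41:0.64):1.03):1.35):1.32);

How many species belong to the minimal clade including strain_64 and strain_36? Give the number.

14

The MRCA of strain_64 and strain_36 is the node subtending ((((((strain_25,strain_8),strain_66),strain_58),((strain_82,strain_18),strain_46)),(strain_87,strain_64)),((strain_37,(strain_19,strain_80)),strain_36),strain_13).
That clade contains 14 terminal taxa: strain_13, strain_18, strain_19, strain_25, strain_36, strain_37, strain_46, strain_58, strain_64, strain_66, strain_8, strain_80, strain_82, strain_87.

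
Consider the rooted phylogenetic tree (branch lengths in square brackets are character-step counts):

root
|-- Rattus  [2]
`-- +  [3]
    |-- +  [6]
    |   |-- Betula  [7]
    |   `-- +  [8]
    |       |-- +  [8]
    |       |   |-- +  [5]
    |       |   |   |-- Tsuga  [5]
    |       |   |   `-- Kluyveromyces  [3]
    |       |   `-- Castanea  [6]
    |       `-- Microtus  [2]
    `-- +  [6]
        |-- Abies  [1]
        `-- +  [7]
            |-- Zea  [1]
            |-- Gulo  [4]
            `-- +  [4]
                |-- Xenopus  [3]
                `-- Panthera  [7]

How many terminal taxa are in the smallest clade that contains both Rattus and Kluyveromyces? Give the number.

11

The MRCA of Rattus and Kluyveromyces is the root, so the clade is the entire tree.
That clade contains 11 terminal taxa: Abies, Betula, Castanea, Gulo, Kluyveromyces, Microtus, Panthera, Rattus, Tsuga, Xenopus, Zea.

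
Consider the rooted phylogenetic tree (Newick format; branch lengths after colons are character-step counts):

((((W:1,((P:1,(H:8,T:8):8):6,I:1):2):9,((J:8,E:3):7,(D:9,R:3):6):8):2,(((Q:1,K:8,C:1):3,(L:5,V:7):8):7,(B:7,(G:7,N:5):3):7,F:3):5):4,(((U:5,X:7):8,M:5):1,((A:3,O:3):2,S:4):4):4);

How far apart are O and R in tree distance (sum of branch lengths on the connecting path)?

36

The path runs O → … → MRCA → … → R; the MRCA is the root of the tree.
Branch lengths along that path: 3 + 2 + 4 + 4 + 4 + 2 + 8 + 6 + 3 = 36.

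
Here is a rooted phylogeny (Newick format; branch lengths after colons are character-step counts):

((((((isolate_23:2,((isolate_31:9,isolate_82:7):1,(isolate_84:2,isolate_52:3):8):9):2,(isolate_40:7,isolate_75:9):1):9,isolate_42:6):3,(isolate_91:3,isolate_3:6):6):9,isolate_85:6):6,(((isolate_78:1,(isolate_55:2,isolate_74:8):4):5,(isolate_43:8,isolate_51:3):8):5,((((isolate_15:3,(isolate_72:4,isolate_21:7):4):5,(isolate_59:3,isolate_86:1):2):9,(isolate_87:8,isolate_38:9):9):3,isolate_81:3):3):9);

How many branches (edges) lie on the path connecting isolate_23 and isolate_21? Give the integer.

13

The MRCA of isolate_23 and isolate_21 is the root of the tree.
From isolate_23 up to that node: 6 branches. From isolate_21 up to the same node: 7 branches. Total: 6 + 7 = 13.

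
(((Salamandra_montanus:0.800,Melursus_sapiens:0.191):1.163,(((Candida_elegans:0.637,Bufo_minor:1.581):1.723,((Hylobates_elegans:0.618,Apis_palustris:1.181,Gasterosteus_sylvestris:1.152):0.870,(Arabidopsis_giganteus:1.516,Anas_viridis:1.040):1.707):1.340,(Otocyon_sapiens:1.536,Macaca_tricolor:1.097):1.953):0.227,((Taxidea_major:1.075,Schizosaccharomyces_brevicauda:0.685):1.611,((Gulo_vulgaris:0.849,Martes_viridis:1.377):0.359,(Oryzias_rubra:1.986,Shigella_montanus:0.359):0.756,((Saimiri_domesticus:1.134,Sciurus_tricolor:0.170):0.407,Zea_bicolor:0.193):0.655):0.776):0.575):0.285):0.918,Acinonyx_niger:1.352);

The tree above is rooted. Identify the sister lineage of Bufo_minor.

Candida_elegans

Bufo_minor attaches to the tree at the node subtending (Candida_elegans,Bufo_minor).
The other lineage descending from that same node — the sister group — is the single tip Candida_elegans.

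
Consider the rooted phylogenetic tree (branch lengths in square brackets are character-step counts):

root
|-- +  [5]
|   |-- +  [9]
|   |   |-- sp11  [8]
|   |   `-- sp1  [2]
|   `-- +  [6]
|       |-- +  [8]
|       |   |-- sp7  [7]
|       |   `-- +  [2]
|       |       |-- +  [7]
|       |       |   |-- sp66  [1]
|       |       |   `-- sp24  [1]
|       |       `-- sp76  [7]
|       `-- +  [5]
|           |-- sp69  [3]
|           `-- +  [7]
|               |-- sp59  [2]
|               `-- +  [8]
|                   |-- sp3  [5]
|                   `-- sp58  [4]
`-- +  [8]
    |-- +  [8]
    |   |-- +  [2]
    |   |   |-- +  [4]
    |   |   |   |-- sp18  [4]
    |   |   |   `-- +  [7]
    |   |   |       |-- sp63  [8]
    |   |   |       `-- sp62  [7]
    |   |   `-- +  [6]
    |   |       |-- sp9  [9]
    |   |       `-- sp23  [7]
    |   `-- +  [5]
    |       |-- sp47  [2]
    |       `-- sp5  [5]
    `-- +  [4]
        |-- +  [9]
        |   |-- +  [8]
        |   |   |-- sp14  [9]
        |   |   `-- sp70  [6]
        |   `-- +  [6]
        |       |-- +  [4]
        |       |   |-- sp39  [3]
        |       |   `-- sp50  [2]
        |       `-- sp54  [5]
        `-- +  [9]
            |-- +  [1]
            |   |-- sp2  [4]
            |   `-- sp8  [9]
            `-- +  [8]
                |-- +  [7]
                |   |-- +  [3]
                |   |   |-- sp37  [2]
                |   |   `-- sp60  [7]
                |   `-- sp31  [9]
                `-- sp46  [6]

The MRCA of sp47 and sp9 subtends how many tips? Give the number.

The MRCA of sp47 and sp9 is the node subtending (((sp18,(sp63,sp62)),(sp9,sp23)),(sp47,sp5)).
That clade contains 7 terminal taxa: sp18, sp23, sp47, sp5, sp62, sp63, sp9.

7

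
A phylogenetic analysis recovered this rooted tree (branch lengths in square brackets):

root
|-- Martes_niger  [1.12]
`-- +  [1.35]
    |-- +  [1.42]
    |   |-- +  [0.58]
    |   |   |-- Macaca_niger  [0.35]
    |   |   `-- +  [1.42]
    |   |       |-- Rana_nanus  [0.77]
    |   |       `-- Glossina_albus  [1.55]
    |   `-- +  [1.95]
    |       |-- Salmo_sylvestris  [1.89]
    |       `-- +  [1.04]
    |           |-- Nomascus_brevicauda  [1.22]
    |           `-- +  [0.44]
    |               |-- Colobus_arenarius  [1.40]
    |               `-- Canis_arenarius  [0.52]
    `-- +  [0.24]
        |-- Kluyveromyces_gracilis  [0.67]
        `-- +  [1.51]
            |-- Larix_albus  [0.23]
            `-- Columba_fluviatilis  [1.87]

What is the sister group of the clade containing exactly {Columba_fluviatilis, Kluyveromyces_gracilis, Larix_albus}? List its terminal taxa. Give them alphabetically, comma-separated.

The clade containing exactly {Columba_fluviatilis, Kluyveromyces_gracilis, Larix_albus} attaches to the tree at the node subtending (((Macaca_niger,(Rana_nanus,Glossina_albus)),(Salmo_sylvestris,(Nomascus_brevicauda,(Colobus_arenarius,Canis_arenarius)))),(Kluyveromyces_gracilis,(Larix_albus,Columba_fluviatilis))).
The other lineage descending from that same node — the sister group — is ((Macaca_niger,(Rana_nanus,Glossina_albus)),(Salmo_sylvestris,(Nomascus_brevicauda,(Colobus_arenarius,Canis_arenarius)))); its 7 tips in alphabetical order are the answer.

Canis_arenarius, Colobus_arenarius, Glossina_albus, Macaca_niger, Nomascus_brevicauda, Rana_nanus, Salmo_sylvestris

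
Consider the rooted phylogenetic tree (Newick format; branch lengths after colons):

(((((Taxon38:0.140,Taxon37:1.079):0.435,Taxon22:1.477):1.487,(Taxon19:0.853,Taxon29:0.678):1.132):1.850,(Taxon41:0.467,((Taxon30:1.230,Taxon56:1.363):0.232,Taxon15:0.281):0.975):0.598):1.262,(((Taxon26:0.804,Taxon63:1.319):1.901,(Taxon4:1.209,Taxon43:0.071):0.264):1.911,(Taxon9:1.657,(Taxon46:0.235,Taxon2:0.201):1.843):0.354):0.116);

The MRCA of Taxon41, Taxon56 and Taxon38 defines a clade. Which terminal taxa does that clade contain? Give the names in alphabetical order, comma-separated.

Taxon15, Taxon19, Taxon22, Taxon29, Taxon30, Taxon37, Taxon38, Taxon41, Taxon56

Tracing Taxon41: it sits inside (Taxon41,((Taxon30,Taxon56),Taxon15)).
Tracing Taxon56: it sits inside (Taxon30,Taxon56).
Tracing Taxon38: it sits inside (Taxon38,Taxon37).
The smallest clade enclosing all 3 is ((((Taxon38,Taxon37),Taxon22),(Taxon19,Taxon29)),(Taxon41,((Taxon30,Taxon56),Taxon15))); the answer is its 9 terminal taxa in alphabetical order.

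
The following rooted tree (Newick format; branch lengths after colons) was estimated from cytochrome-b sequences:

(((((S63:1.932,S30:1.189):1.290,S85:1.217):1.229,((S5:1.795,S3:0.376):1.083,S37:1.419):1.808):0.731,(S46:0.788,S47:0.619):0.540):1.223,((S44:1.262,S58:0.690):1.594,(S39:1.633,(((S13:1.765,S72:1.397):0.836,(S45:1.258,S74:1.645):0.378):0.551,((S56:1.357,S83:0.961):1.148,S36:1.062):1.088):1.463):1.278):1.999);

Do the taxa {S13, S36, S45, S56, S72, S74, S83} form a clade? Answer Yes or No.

Yes

The most recent common ancestor of these taxa subtends (((S13,S72),(S45,S74)),((S56,S83),S36)).
That clade has exactly 7 tips — every listed taxon and nothing else — so the group is monophyletic.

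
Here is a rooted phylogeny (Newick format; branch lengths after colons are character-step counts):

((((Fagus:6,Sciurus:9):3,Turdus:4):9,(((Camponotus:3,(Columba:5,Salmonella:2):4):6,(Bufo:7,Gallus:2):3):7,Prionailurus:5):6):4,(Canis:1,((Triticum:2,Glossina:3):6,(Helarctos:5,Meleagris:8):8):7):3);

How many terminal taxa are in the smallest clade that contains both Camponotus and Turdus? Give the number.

9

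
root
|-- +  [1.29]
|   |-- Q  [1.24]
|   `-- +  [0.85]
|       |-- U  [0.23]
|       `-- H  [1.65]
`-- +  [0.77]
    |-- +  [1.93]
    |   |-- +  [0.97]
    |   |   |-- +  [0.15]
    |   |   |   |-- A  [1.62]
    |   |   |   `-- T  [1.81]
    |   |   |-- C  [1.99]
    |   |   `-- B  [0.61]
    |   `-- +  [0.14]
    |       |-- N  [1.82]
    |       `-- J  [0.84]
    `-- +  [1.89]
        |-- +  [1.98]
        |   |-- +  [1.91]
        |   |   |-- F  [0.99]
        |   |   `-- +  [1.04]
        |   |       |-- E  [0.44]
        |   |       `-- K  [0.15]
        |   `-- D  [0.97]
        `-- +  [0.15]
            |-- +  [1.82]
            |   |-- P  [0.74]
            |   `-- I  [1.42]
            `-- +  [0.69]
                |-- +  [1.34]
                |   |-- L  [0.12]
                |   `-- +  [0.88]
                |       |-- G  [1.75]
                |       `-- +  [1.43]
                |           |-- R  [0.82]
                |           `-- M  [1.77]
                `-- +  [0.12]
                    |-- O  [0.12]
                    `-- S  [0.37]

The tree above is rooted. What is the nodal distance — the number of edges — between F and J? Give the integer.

7

The MRCA of F and J is the node subtending ((((A,T),C,B),(N,J)),(((F,(E,K)),D),((P,I),((L,(G,(R,M))),(O,S))))).
From F up to that node: 4 branches. From J up to the same node: 3 branches. Total: 4 + 3 = 7.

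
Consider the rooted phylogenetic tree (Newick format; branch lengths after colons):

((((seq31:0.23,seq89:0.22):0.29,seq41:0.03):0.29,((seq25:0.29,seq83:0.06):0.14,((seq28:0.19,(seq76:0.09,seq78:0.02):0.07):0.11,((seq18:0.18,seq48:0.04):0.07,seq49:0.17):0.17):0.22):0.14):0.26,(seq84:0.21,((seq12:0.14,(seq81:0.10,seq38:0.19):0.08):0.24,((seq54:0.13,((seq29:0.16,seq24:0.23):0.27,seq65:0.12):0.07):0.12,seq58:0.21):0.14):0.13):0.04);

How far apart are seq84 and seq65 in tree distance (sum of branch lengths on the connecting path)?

The path runs seq84 → … → MRCA → … → seq65; the MRCA is the node subtending (seq84,((seq12,(seq81,seq38)),((seq54,((seq29,seq24),seq65)),seq58))).
Branch lengths along that path: 0.21 + 0.13 + 0.14 + 0.12 + 0.07 + 0.12 = 0.79.

0.79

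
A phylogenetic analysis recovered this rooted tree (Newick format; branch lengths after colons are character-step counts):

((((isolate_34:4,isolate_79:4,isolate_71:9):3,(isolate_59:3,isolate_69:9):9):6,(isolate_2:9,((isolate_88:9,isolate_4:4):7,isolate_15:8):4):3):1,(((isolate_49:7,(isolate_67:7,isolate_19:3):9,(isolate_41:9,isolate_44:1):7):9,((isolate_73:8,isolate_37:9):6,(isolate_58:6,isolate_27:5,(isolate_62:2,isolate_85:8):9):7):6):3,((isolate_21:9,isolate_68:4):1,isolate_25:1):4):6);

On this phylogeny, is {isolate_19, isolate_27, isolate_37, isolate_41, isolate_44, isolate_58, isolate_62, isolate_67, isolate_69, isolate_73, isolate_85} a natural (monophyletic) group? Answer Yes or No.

The MRCA of the listed taxa is the root, so the smallest clade containing them is the whole tree.
That clade also contains isolate_15, isolate_2, isolate_21, isolate_25, isolate_34, isolate_4, isolate_49, isolate_59, isolate_68, isolate_71, isolate_79, isolate_88, which are not in the proposed group, so the group is not monophyletic.

No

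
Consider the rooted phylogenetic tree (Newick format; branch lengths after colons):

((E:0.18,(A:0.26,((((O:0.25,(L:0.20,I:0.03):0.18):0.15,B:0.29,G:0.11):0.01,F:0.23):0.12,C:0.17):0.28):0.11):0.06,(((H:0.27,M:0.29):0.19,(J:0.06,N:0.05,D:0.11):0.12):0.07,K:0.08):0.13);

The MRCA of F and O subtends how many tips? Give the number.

6

The MRCA of F and O is the node subtending (((O,(L,I)),B,G),F).
That clade contains 6 terminal taxa: B, F, G, I, L, O.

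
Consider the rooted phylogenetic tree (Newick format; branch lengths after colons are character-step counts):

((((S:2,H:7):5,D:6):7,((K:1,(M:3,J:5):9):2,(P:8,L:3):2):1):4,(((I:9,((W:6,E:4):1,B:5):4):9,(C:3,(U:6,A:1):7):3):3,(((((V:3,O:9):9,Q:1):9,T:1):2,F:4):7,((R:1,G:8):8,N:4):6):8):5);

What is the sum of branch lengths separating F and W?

The path runs F → … → MRCA → … → W; the MRCA is the node subtending (((I,((W,E),B)),(C,(U,A))),(((((V,O),Q),T),F),((R,G),N))).
Branch lengths along that path: 4 + 7 + 8 + 3 + 9 + 4 + 1 + 6 = 42.

42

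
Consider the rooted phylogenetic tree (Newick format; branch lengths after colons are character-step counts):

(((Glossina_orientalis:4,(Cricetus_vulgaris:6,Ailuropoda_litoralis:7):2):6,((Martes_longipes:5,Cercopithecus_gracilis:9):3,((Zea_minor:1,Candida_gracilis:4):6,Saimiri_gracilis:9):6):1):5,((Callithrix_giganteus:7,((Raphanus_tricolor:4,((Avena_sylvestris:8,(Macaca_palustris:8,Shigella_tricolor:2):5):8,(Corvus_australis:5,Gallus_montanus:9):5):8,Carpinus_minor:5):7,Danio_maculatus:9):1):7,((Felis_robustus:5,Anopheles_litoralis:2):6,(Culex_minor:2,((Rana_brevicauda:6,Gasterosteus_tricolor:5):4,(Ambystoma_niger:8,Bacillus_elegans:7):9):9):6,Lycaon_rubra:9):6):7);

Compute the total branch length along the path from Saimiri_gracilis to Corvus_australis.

The path runs Saimiri_gracilis → … → MRCA → … → Corvus_australis; the MRCA is the root of the tree.
Branch lengths along that path: 9 + 6 + 1 + 5 + 7 + 7 + 1 + 7 + 8 + 5 + 5 = 61.

61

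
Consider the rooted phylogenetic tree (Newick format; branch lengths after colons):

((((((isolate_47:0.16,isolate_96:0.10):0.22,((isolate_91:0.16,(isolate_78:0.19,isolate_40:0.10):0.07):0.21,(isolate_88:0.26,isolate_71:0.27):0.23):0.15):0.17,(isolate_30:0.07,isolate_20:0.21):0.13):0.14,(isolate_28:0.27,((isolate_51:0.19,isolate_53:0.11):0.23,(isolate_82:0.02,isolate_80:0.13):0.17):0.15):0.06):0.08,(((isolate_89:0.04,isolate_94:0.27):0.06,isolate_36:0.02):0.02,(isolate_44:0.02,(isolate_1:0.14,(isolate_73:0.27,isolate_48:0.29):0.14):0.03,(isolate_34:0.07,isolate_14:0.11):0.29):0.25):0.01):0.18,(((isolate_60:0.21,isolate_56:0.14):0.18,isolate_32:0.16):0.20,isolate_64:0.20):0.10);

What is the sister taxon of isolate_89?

isolate_89 attaches to the tree at the node subtending (isolate_89,isolate_94).
The other lineage descending from that same node — the sister group — is the single tip isolate_94.

isolate_94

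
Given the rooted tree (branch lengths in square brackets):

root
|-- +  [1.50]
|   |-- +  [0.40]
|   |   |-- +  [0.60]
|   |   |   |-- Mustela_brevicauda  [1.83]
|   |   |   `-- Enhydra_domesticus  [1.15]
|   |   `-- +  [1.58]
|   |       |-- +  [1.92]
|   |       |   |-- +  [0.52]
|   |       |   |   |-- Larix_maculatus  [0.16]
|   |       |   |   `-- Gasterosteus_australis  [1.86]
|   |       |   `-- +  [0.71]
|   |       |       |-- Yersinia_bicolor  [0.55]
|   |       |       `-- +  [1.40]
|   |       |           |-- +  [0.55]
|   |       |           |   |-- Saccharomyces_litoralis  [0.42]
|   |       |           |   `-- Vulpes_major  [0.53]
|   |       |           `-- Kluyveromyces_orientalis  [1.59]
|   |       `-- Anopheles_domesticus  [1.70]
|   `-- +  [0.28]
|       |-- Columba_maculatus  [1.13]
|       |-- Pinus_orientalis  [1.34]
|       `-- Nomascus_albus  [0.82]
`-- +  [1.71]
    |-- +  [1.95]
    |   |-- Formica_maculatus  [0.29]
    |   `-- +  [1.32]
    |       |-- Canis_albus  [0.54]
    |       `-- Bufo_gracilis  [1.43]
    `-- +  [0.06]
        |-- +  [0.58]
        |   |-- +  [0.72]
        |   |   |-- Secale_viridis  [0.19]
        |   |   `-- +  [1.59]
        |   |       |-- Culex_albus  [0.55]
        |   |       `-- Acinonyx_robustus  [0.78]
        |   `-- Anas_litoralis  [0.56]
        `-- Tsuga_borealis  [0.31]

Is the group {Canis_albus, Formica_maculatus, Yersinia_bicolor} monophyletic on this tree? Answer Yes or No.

The MRCA of the listed taxa is the root, so the smallest clade containing them is the whole tree.
That clade also contains Acinonyx_robustus, Anas_litoralis, Anopheles_domesticus, Bufo_gracilis, Columba_maculatus, Culex_albus, Enhydra_domesticus, Gasterosteus_australis, Kluyveromyces_orientalis, Larix_maculatus, Mustela_brevicauda, Nomascus_albus, Pinus_orientalis, Saccharomyces_litoralis, Secale_viridis, Tsuga_borealis, Vulpes_major, which are not in the proposed group, so the group is not monophyletic.

No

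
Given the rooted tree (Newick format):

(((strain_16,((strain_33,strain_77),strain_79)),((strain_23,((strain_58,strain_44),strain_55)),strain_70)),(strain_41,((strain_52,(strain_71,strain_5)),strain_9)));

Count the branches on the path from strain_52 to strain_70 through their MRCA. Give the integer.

The MRCA of strain_52 and strain_70 is the root of the tree.
From strain_52 up to that node: 4 branches. From strain_70 up to the same node: 3 branches. Total: 4 + 3 = 7.

7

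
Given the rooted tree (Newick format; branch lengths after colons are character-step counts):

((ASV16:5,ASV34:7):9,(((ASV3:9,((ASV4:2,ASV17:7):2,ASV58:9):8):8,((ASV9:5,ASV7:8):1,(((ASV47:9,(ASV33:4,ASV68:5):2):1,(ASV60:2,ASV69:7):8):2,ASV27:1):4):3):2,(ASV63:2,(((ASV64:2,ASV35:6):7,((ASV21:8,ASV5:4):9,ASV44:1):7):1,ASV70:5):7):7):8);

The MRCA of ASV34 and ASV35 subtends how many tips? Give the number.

21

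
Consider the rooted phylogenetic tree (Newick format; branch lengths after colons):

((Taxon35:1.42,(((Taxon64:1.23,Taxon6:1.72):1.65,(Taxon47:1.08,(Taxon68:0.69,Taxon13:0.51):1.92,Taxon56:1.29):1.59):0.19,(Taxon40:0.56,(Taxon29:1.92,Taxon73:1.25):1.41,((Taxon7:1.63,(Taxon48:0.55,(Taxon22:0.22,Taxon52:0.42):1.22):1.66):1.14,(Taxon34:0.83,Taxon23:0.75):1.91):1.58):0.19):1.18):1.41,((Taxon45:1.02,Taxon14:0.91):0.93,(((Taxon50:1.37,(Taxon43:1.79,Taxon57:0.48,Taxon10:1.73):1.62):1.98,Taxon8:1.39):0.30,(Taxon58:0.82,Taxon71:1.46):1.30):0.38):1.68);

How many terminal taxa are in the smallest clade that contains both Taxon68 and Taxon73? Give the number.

The MRCA of Taxon68 and Taxon73 is the node subtending (((Taxon64,Taxon6),(Taxon47,(Taxon68,Taxon13),Taxon56)),(Taxon40,(Taxon29,Taxon73),((Taxon7,(Taxon48,(Taxon22,Taxon52))),(Taxon34,Taxon23)))).
That clade contains 15 terminal taxa: Taxon13, Taxon22, Taxon23, Taxon29, Taxon34, Taxon40, Taxon47, Taxon48, Taxon52, Taxon56, Taxon6, Taxon64, Taxon68, Taxon7, Taxon73.

15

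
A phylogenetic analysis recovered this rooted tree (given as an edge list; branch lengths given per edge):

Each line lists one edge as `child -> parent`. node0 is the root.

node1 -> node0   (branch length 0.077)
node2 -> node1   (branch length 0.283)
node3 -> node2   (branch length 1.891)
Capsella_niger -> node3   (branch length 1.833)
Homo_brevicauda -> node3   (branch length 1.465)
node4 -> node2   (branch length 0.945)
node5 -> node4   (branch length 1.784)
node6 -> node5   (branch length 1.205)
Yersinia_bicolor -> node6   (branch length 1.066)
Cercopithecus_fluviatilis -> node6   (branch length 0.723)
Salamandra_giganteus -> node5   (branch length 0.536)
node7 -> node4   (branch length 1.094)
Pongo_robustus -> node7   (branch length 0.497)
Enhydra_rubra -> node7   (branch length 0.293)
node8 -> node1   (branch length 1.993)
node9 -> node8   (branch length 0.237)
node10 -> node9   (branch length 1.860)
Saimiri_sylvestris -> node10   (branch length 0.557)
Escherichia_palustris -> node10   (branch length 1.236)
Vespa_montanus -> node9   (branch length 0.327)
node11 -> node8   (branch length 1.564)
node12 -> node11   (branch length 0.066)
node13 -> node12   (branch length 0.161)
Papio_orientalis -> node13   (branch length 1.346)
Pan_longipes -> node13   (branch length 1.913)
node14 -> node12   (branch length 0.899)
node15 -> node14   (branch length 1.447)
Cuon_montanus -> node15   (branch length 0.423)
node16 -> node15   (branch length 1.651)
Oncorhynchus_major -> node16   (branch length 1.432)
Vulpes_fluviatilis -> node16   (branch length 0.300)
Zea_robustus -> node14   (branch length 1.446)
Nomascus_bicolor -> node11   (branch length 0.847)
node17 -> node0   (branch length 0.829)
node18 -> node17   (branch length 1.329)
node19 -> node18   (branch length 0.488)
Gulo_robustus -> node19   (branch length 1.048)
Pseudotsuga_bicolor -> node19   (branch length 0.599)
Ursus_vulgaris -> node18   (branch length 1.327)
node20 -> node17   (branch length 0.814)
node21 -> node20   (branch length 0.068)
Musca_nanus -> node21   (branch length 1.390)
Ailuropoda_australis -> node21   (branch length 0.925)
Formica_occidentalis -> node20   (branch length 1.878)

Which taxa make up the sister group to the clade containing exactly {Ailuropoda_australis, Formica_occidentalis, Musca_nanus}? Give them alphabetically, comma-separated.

Gulo_robustus, Pseudotsuga_bicolor, Ursus_vulgaris

The clade containing exactly {Ailuropoda_australis, Formica_occidentalis, Musca_nanus} attaches to the tree at the node subtending (((Gulo_robustus,Pseudotsuga_bicolor),Ursus_vulgaris),((Musca_nanus,Ailuropoda_australis),Formica_occidentalis)).
The other lineage descending from that same node — the sister group — is ((Gulo_robustus,Pseudotsuga_bicolor),Ursus_vulgaris); its 3 tips in alphabetical order are the answer.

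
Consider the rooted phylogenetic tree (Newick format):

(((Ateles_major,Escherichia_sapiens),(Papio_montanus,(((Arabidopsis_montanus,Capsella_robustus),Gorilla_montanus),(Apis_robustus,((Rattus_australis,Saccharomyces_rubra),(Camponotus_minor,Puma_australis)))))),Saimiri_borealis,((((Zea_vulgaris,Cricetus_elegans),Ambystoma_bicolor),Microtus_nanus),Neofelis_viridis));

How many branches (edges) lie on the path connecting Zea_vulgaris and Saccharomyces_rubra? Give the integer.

12

The MRCA of Zea_vulgaris and Saccharomyces_rubra is the root of the tree.
From Zea_vulgaris up to that node: 5 branches. From Saccharomyces_rubra up to the same node: 7 branches. Total: 5 + 7 = 12.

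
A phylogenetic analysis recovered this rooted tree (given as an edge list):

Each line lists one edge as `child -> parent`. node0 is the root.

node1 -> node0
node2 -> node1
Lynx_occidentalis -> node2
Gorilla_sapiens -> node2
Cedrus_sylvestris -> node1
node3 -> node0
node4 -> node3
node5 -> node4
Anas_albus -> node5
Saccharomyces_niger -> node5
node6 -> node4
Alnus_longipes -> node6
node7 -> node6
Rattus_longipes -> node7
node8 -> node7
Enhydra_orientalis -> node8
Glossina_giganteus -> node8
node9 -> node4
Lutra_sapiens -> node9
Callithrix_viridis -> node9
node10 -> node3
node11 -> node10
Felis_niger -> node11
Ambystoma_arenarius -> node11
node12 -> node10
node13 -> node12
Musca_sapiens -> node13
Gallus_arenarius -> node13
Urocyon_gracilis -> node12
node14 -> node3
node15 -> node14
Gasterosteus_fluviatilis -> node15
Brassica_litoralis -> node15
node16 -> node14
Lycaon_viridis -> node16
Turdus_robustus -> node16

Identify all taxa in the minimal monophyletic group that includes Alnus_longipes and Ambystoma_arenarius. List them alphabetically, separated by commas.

Alnus_longipes, Ambystoma_arenarius, Anas_albus, Brassica_litoralis, Callithrix_viridis, Enhydra_orientalis, Felis_niger, Gallus_arenarius, Gasterosteus_fluviatilis, Glossina_giganteus, Lutra_sapiens, Lycaon_viridis, Musca_sapiens, Rattus_longipes, Saccharomyces_niger, Turdus_robustus, Urocyon_gracilis

Tracing Alnus_longipes: it sits inside (Alnus_longipes,(Rattus_longipes,(Enhydra_orientalis,Glossina_giganteus))).
Tracing Ambystoma_arenarius: it sits inside (Felis_niger,Ambystoma_arenarius).
The smallest clade enclosing both is (((Anas_albus,Saccharomyces_niger),(Alnus_longipes,(Rattus_longipes,(Enhydra_orientalis,Glossina_giganteus))),(Lutra_sapiens,Callithrix_viridis)),((Felis_niger,Ambystoma_arenarius),((Musca_sapiens,Gallus_arenarius),Urocyon_gracilis)),((Gasterosteus_fluviatilis,Brassica_litoralis),(Lycaon_viridis,Turdus_robustus))); the answer is its 17 terminal taxa in alphabetical order.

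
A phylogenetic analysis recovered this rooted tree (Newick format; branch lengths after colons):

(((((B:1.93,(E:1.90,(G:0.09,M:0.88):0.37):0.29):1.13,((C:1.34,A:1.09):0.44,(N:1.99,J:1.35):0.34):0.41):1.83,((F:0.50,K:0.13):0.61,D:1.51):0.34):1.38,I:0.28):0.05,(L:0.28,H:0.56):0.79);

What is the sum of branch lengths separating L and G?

The path runs L → … → MRCA → … → G; the MRCA is the root of the tree.
Branch lengths along that path: 0.28 + 0.79 + 0.05 + 1.38 + 1.83 + 1.13 + 0.29 + 0.37 + 0.09 = 6.21.

6.21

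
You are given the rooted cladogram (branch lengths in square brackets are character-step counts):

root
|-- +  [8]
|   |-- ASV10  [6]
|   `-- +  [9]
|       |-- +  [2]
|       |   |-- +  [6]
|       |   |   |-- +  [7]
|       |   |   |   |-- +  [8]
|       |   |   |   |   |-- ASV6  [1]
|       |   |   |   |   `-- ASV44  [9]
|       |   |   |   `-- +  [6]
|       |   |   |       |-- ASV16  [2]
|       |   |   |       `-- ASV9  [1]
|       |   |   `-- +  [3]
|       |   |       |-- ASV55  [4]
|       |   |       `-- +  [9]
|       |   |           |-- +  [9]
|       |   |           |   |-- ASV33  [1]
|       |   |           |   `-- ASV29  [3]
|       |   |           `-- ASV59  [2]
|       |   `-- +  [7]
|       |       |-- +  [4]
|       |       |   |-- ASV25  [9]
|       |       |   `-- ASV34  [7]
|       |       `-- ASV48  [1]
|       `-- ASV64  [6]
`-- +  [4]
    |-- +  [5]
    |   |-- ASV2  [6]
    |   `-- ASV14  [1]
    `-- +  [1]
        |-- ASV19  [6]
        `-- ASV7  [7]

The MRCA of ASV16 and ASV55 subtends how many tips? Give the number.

8

The MRCA of ASV16 and ASV55 is the node subtending (((ASV6,ASV44),(ASV16,ASV9)),(ASV55,((ASV33,ASV29),ASV59))).
That clade contains 8 terminal taxa: ASV16, ASV29, ASV33, ASV44, ASV55, ASV59, ASV6, ASV9.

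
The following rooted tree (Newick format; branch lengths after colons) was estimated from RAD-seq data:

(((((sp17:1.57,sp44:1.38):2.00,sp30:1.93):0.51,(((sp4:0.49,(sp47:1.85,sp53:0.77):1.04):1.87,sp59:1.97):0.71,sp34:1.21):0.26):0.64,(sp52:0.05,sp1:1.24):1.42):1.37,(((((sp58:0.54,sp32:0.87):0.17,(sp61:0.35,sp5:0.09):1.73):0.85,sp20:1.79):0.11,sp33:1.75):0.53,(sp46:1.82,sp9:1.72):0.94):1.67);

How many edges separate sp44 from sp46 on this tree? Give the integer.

8

The MRCA of sp44 and sp46 is the root of the tree.
From sp44 up to that node: 5 branches. From sp46 up to the same node: 3 branches. Total: 5 + 3 = 8.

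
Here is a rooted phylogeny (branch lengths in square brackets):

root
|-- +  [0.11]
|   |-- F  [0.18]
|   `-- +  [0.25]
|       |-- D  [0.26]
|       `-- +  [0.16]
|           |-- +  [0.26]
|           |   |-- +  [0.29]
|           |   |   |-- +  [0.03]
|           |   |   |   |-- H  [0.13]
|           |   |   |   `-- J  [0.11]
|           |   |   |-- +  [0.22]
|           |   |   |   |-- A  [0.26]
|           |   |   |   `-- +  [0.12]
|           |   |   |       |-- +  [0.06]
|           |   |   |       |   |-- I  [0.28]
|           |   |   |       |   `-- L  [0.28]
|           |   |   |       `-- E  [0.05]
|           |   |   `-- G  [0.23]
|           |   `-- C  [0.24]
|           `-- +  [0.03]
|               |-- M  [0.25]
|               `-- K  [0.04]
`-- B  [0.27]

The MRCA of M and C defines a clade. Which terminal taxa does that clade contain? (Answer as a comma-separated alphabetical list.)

Tracing M: it sits inside (M,K).
Tracing C: it sits inside (((H,J),(A,((I,L),E)),G),C).
The smallest clade enclosing both is ((((H,J),(A,((I,L),E)),G),C),(M,K)); the answer is its 10 terminal taxa in alphabetical order.

A, C, E, G, H, I, J, K, L, M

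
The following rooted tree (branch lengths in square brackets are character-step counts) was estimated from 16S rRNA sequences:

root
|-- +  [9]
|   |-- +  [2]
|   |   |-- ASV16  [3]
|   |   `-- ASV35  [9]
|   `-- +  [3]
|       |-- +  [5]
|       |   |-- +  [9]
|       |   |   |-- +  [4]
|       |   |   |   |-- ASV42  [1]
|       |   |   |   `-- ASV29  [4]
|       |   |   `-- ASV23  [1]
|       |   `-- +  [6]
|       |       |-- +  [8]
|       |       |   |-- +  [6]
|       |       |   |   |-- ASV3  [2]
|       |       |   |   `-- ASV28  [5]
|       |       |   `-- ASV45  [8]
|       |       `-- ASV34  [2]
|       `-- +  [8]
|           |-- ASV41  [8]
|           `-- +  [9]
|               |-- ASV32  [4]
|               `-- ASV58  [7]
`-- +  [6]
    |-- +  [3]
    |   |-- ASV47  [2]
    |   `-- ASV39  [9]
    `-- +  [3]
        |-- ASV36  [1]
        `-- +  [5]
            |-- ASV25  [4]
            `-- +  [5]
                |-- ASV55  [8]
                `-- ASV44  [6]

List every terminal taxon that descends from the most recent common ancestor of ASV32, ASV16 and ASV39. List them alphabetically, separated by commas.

Tracing ASV32: it sits inside (ASV32,ASV58).
Tracing ASV16: it sits inside (ASV16,ASV35).
Tracing ASV39: it sits inside (ASV47,ASV39).
The smallest clade enclosing all 3 is the whole tree (their MRCA is the root), so the answer is all 18 tips in alphabetical order.

ASV16, ASV23, ASV25, ASV28, ASV29, ASV3, ASV32, ASV34, ASV35, ASV36, ASV39, ASV41, ASV42, ASV44, ASV45, ASV47, ASV55, ASV58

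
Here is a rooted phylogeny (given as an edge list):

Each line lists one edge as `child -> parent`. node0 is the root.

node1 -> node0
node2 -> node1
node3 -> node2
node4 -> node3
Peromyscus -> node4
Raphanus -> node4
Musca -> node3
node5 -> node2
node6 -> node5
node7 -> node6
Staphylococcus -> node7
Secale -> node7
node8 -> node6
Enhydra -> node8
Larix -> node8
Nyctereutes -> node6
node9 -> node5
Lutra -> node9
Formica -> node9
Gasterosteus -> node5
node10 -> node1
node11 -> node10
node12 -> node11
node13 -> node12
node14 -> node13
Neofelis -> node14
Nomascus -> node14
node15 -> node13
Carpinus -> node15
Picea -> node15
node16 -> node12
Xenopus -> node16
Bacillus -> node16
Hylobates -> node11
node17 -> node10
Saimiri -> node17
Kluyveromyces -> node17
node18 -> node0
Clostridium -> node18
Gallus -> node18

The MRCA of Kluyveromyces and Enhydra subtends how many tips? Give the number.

20

The MRCA of Kluyveromyces and Enhydra is the node subtending ((((Peromyscus,Raphanus),Musca),(((Staphylococcus,Secale),(Enhydra,Larix),Nyctereutes),(Lutra,Formica),Gasterosteus)),(((((Neofelis,Nomascus),(Carpinus,Picea)),(Xenopus,Bacillus)),Hylobates),(Saimiri,Kluyveromyces))).
That clade contains 20 terminal taxa: Bacillus, Carpinus, Enhydra, Formica, Gasterosteus, Hylobates, Kluyveromyces, Larix, Lutra, Musca, Neofelis, Nomascus, Nyctereutes, Peromyscus, Picea, Raphanus, Saimiri, Secale, Staphylococcus, Xenopus.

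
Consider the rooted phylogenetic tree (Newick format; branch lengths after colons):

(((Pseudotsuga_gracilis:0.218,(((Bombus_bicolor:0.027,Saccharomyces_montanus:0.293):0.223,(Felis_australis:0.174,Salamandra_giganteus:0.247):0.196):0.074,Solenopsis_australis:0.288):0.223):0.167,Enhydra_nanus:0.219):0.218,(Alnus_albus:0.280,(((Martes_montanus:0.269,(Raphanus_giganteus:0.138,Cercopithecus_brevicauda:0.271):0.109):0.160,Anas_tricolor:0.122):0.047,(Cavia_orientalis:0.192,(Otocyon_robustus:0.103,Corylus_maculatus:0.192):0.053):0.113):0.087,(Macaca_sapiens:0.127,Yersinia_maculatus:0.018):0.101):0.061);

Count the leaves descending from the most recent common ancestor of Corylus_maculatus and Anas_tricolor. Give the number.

7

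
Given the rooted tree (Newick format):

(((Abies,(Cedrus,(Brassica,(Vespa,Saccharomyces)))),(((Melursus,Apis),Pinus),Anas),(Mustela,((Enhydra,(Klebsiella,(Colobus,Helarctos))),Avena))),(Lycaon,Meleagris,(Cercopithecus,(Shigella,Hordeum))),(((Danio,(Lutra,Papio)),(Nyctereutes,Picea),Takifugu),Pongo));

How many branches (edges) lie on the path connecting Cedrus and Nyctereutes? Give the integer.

8

The MRCA of Cedrus and Nyctereutes is the root of the tree.
From Cedrus up to that node: 4 branches. From Nyctereutes up to the same node: 4 branches. Total: 4 + 4 = 8.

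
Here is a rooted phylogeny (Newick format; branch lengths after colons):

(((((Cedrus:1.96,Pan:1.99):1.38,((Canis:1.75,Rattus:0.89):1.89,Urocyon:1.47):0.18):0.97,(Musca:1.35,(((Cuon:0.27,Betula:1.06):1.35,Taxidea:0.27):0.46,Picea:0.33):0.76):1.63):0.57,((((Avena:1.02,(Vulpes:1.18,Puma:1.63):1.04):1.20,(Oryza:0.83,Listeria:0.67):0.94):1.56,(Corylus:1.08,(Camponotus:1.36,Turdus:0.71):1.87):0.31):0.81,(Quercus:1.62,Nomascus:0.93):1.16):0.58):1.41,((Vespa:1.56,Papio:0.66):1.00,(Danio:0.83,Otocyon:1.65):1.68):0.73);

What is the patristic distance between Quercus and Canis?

8.72

The path runs Quercus → … → MRCA → … → Canis; the MRCA is the node subtending ((((Cedrus,Pan),((Canis,Rattus),Urocyon)),(Musca,(((Cuon,Betula),Taxidea),Picea))),((((Avena,(Vulpes,Puma)),(Oryza,Listeria)),(Corylus,(Camponotus,Turdus))),(Quercus,Nomascus))).
Branch lengths along that path: 1.62 + 1.16 + 0.58 + 0.57 + 0.97 + 0.18 + 1.89 + 1.75 = 8.72.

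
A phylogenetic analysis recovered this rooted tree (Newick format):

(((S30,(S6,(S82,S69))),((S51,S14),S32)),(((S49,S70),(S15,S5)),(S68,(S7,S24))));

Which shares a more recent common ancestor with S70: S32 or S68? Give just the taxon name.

The MRCA of S70 and S68 subtends (((S49,S70),(S15,S5)),(S68,(S7,S24))) (7 taxa).
The MRCA of S70 and S32 is the root, subtending the entire tree (14 taxa).
The first is nested inside the second, so S70 shares a more recent common ancestor with S68.

S68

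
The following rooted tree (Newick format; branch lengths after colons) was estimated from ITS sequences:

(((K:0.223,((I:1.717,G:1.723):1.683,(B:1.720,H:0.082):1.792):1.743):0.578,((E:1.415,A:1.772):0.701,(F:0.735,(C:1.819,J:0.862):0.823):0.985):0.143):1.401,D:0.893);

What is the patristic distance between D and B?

8.127

The path runs D → … → MRCA → … → B; the MRCA is the root of the tree.
Branch lengths along that path: 0.893 + 1.401 + 0.578 + 1.743 + 1.792 + 1.720 = 8.127.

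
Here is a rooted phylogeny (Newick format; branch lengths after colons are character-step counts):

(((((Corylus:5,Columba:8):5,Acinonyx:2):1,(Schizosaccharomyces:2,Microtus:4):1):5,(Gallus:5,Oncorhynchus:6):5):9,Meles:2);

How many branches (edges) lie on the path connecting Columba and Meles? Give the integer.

6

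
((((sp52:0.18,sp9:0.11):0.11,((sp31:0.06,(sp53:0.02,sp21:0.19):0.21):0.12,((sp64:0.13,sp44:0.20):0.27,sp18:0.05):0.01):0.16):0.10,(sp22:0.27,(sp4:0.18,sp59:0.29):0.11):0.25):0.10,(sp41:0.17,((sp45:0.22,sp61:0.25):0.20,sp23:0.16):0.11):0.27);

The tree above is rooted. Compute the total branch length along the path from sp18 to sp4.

The path runs sp18 → … → MRCA → … → sp4; the MRCA is the node subtending (((sp52,sp9),((sp31,(sp53,sp21)),((sp64,sp44),sp18))),(sp22,(sp4,sp59))).
Branch lengths along that path: 0.05 + 0.01 + 0.16 + 0.10 + 0.25 + 0.11 + 0.18 = 0.86.

0.86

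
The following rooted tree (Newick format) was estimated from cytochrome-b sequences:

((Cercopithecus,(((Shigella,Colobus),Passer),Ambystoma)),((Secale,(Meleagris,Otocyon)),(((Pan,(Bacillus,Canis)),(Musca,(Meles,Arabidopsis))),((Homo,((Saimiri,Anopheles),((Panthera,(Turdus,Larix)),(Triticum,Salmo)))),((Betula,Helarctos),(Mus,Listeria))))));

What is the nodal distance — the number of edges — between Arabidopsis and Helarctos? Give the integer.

8

The MRCA of Arabidopsis and Helarctos is the node subtending (((Pan,(Bacillus,Canis)),(Musca,(Meles,Arabidopsis))),((Homo,((Saimiri,Anopheles),((Panthera,(Turdus,Larix)),(Triticum,Salmo)))),((Betula,Helarctos),(Mus,Listeria)))).
From Arabidopsis up to that node: 4 branches. From Helarctos up to the same node: 4 branches. Total: 4 + 4 = 8.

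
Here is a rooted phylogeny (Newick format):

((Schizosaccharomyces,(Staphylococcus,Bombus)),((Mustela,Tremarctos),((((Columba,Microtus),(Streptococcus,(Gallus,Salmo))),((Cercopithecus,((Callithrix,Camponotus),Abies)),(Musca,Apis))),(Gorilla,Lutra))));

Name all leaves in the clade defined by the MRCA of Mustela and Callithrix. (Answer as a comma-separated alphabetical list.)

Abies, Apis, Callithrix, Camponotus, Cercopithecus, Columba, Gallus, Gorilla, Lutra, Microtus, Musca, Mustela, Salmo, Streptococcus, Tremarctos

Tracing Mustela: it sits inside (Mustela,Tremarctos).
Tracing Callithrix: it sits inside (Callithrix,Camponotus).
The smallest clade enclosing both is ((Mustela,Tremarctos),((((Columba,Microtus),(Streptococcus,(Gallus,Salmo))),((Cercopithecus,((Callithrix,Camponotus),Abies)),(Musca,Apis))),(Gorilla,Lutra))); the answer is its 15 terminal taxa in alphabetical order.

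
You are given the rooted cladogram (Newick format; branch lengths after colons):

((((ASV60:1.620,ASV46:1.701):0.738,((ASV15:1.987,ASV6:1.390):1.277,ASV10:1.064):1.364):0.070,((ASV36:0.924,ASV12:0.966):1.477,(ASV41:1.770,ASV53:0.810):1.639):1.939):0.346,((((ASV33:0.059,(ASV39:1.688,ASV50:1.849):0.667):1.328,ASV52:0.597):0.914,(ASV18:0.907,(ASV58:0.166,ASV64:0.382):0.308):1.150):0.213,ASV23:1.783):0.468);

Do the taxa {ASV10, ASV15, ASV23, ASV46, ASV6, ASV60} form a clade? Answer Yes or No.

No

The MRCA of the listed taxa is the root, so the smallest clade containing them is the whole tree.
That clade also contains ASV12, ASV18, ASV33, ASV36, ASV39, ASV41, ASV50, ASV52, ASV53, ASV58, ASV64, which are not in the proposed group, so the group is not monophyletic.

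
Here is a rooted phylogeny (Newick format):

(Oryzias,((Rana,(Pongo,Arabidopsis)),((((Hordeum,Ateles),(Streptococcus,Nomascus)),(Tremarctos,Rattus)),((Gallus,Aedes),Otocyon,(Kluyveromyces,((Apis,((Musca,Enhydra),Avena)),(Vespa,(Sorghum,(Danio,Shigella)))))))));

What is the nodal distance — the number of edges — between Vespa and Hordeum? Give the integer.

The MRCA of Vespa and Hordeum is the node subtending ((((Hordeum,Ateles),(Streptococcus,Nomascus)),(Tremarctos,Rattus)),((Gallus,Aedes),Otocyon,(Kluyveromyces,((Apis,((Musca,Enhydra),Avena)),(Vespa,(Sorghum,(Danio,Shigella))))))).
From Vespa up to that node: 5 branches. From Hordeum up to the same node: 4 branches. Total: 5 + 4 = 9.

9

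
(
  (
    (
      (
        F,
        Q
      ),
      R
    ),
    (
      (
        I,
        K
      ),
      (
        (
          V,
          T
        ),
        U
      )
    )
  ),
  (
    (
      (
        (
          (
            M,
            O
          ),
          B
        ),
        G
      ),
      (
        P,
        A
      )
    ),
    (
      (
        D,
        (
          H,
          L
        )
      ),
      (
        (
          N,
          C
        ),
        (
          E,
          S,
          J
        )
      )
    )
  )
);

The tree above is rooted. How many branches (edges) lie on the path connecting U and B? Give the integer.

9

The MRCA of U and B is the root of the tree.
From U up to that node: 4 branches. From B up to the same node: 5 branches. Total: 4 + 5 = 9.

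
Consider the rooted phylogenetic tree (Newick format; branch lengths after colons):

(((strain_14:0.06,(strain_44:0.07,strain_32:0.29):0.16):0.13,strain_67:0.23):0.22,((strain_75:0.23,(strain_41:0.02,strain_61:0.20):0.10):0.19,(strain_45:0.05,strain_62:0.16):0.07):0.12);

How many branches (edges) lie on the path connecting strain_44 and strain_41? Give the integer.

8

The MRCA of strain_44 and strain_41 is the root of the tree.
From strain_44 up to that node: 4 branches. From strain_41 up to the same node: 4 branches. Total: 4 + 4 = 8.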